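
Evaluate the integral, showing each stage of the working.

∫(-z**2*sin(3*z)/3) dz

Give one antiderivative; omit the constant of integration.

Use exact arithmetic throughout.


Step 1. Integrate ∫(-z**2*sin(3*z)/3) dz by parts with u = z**2, dv = (-sin(3*z)/3) dz, so v = cos(3*z)/9: now z**2*cos(3*z)/9 + ∫(-2*z*cos(3*z)/9) dz.
Step 2. Integrate ∫(-2*z*cos(3*z)/9) dz by parts with u = z, dv = (-2*cos(3*z)/9) dz, so v = -2*sin(3*z)/27: now z**2*cos(3*z)/9 - 2*z*sin(3*z)/27 + ∫(2*sin(3*z)/27) dz.
Step 3. Evaluate the standard form: now z**2*cos(3*z)/9 - 2*z*sin(3*z)/27 - 2*cos(3*z)/81.
Answer: z**2*cos(3*z)/9 - 2*z*sin(3*z)/27 - 2*cos(3*z)/81.


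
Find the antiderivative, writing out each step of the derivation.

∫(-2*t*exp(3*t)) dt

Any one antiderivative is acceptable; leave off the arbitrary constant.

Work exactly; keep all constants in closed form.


Step 1. Integrate ∫(-2*t*exp(3*t)) dt by parts with u = t, dv = (-2*exp(3*t)) dt, so v = -2*exp(3*t)/3: now -2*t*exp(3*t)/3 + ∫(2*exp(3*t)/3) dt.
Step 2. Evaluate the standard form: now -2*t*exp(3*t)/3 + 2*exp(3*t)/9.
Answer: -2*t*exp(3*t)/3 + 2*exp(3*t)/9.


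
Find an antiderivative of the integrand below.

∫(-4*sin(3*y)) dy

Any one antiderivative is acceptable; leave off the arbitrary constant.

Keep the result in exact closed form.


Answer: 4*cos(3*y)/3.


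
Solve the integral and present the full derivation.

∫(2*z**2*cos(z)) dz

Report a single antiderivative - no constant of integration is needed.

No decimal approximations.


Step 1. Integrate ∫(2*z**2*cos(z)) dz by parts with u = z**2, dv = (2*cos(z)) dz, so v = 2*sin(z): now 2*z**2*sin(z) + ∫(-4*z*sin(z)) dz.
Step 2. Integrate ∫(-4*z*sin(z)) dz by parts with u = z, dv = (-4*sin(z)) dz, so v = 4*cos(z): now 2*z**2*sin(z) + 4*z*cos(z) + ∫(-4*cos(z)) dz.
Step 3. Evaluate the standard form: now 2*z**2*sin(z) + 4*z*cos(z) - 4*sin(z).
Answer: 2*z**2*sin(z) + 4*z*cos(z) - 4*sin(z).


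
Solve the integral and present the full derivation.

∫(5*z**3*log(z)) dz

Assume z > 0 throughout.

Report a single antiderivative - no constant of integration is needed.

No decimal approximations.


Step 1. Integrate ∫(5*z**3*log(z)) dz by parts with u = log(z), dv = (5*z**3) dz, so v = 5*z**4/4 [assuming z > 0]: now 5*z**4*log(z)/4 + ∫(-5*z**3/4) dz.
Step 2. Evaluate the standard form: now 5*z**4*log(z)/4 - 5*z**4/16.
Answer: 5*z**4*log(z)/4 - 5*z**4/16.


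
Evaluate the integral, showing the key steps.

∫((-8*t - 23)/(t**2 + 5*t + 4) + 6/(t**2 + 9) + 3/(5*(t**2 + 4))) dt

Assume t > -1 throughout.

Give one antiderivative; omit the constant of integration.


Step 1. Rewrite: now ∫((-8*t - 23)/(t**2 + 5*t + 4)) dt + ∫(3/(5*(t**2 + 4))) dt + ∫(6/(t**2 + 9)) dt.
Step 2. Evaluate the standard form: now 2*atan(t/3) + ∫((-8*t - 23)/(t**2 + 5*t + 4)) dt + ∫(3/(5*(t**2 + 4))) dt.
Step 3. Decompose ∫((-8*t - 23)/(t**2 + 5*t + 4)) dt by partial fractions, (-8*t - 23)/(t**2 + 5*t + 4) = -3/(t + 4) - 5/(t + 1): now 2*atan(t/3) + ∫(-5/(t + 1)) dt + ∫(-3/(t + 4)) dt + ∫(3/(5*(t**2 + 4))) dt.
Step 4. Evaluate the standard form [assuming t > -1]: now -5*log(t + 1) + 2*atan(t/3) + ∫(-3/(t + 4)) dt + ∫(3/(5*(t**2 + 4))) dt.
Step 5. Evaluate the standard form [assuming t > -4]: now -5*log(t + 1) - 3*log(t + 4) + 2*atan(t/3) + ∫(3/(5*(t**2 + 4))) dt.
Step 6. Evaluate the standard form: now -5*log(t + 1) - 3*log(t + 4) + 2*atan(t/3) + 3*atan(t/2)/10.
Answer: -5*log(t + 1) - 3*log(t + 4) + 2*atan(t/3) + 3*atan(t/2)/10.


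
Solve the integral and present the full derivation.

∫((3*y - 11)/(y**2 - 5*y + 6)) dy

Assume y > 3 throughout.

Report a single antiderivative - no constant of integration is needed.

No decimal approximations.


Step 1. Decompose ∫((3*y - 11)/(y**2 - 5*y + 6)) dy by partial fractions, (3*y - 11)/(y**2 - 5*y + 6) = 5/(y - 2) - 2/(y - 3): now ∫(-2/(y - 3)) dy + ∫(5/(y - 2)) dy.
Step 2. Evaluate the standard form [assuming y > 3]: now -2*log(y - 3) + ∫(5/(y - 2)) dy.
Step 3. Evaluate the standard form [assuming y > 2]: now -2*log(y - 3) + 5*log(y - 2).
Answer: -2*log(y - 3) + 5*log(y - 2).


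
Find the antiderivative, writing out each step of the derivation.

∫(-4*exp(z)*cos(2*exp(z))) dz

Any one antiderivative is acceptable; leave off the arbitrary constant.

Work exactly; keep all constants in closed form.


Step 1. Substitute u = exp(z), turning ∫(-4*exp(z)*cos(2*exp(z))) dz into ∫(-4*cos(2*u)) du: now ∫(-4*cos(2*u)) du.
Step 2. Evaluate the standard form: now -2*sin(2*u).
Step 3. Substitute back u = exp(z): now -2*sin(2*exp(z)).
Answer: -2*sin(2*exp(z)).


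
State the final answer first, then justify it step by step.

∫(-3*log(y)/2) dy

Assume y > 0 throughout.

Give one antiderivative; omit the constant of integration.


The answer is -3*y*log(y)/2 + 3*y/2.
Step 1. Integrate ∫(-3*log(y)/2) dy by parts with u = log(y), dv = (-3/2) dy, so v = -3*y/2 [assuming y > 0]: now -3*y*log(y)/2 + ∫(3/2) dy.
Step 2. Evaluate the standard form: now -3*y*log(y)/2 + 3*y/2.
Answer: -3*y*log(y)/2 + 3*y/2.


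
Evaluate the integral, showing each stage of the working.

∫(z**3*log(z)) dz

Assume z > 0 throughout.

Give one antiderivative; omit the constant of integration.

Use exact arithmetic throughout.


Step 1. Integrate ∫(z**3*log(z)) dz by parts with u = log(z), dv = (z**3) dz, so v = z**4/4 [assuming z > 0]: now z**4*log(z)/4 + ∫(-z**3/4) dz.
Step 2. Evaluate the standard form: now z**4*log(z)/4 - z**4/16.
Answer: z**4*log(z)/4 - z**4/16.


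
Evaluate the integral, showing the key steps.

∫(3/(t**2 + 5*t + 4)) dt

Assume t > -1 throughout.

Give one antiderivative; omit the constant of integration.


Step 1. Decompose ∫(3/(t**2 + 5*t + 4)) dt by partial fractions, 3/(t**2 + 5*t + 4) = -1/(t + 4) + 1/(t + 1): now ∫(1/(t + 1)) dt + ∫(-1/(t + 4)) dt.
Step 2. Evaluate the standard form [assuming t > -1]: now log(t + 1) + ∫(-1/(t + 4)) dt.
Step 3. Evaluate the standard form [assuming t > -4]: now log(t + 1) - log(t + 4).
Answer: log(t + 1) - log(t + 4).


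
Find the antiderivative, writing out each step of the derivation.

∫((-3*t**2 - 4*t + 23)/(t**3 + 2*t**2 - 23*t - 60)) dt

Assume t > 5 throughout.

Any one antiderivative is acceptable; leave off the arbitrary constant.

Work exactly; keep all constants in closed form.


Step 1. Decompose ∫((-3*t**2 - 4*t + 23)/(t**3 + 2*t**2 - 23*t - 60)) dt by partial fractions, (-3*t**2 - 4*t + 23)/(t**3 + 2*t**2 - 23*t - 60) = -1/(t + 4) - 1/(t + 3) - 1/(t - 5): now ∫(-1/(t - 5)) dt + ∫(-1/(t + 3)) dt + ∫(-1/(t + 4)) dt.
Step 2. Evaluate the standard form [assuming t > -3]: now -log(t + 3) + ∫(-1/(t - 5)) dt + ∫(-1/(t + 4)) dt.
Step 3. Evaluate the standard form [assuming t > -4]: now -log(t + 3) - log(t + 4) + ∫(-1/(t - 5)) dt.
Step 4. Evaluate the standard form [assuming t > 5]: now -log(t - 5) - log(t + 3) - log(t + 4).
Answer: -log(t - 5) - log(t + 3) - log(t + 4).


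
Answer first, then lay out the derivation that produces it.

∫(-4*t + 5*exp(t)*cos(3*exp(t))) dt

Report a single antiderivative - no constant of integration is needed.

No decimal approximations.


The answer is -2*t**2 + 5*sin(3*exp(t))/3.
Step 1. Rewrite: now ∫(-4*t) dt + ∫(5*exp(t)*cos(3*exp(t))) dt.
Step 2. Evaluate the standard form: now -2*t**2 + ∫(5*exp(t)*cos(3*exp(t))) dt.
Step 3. Substitute u = exp(t), turning ∫(5*exp(t)*cos(3*exp(t))) dt into ∫(5*cos(3*u)) du: now -2*t**2 + ∫(5*cos(3*u)) du.
Step 4. Evaluate the standard form: now -2*t**2 + 5*sin(3*u)/3.
Step 5. Substitute back u = exp(t): now -2*t**2 + 5*sin(3*exp(t))/3.
Answer: -2*t**2 + 5*sin(3*exp(t))/3.


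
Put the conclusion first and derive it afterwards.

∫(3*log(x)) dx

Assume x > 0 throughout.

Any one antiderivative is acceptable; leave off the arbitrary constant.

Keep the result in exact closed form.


The answer is 3*x*log(x) - 3*x.
Step 1. Integrate ∫(3*log(x)) dx by parts with u = log(x), dv = (3) dx, so v = 3*x [assuming x > 0]: now 3*x*log(x) + ∫(-3) dx.
Step 2. Evaluate the standard form: now 3*x*log(x) - 3*x.
Answer: 3*x*log(x) - 3*x.


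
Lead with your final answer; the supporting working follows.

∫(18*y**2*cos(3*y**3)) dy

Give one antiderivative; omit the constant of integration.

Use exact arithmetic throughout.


The answer is 2*sin(3*y**3).
Step 1. Substitute u = y**3, turning ∫(18*y**2*cos(3*y**3)) dy into ∫(6*cos(3*u)) du: now ∫(6*cos(3*u)) du.
Step 2. Evaluate the standard form: now 2*sin(3*u).
Step 3. Substitute back u = y**3: now 2*sin(3*y**3).
Answer: 2*sin(3*y**3).


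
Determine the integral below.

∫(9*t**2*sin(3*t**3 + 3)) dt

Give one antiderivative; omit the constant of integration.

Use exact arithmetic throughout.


Answer: -cos(3*t**3 + 3).


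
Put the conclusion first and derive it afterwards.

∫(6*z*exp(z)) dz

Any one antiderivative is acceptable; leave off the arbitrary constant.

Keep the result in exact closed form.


The answer is 6*z*exp(z) - 6*exp(z).
Step 1. Integrate ∫(6*z*exp(z)) dz by parts with u = z, dv = (6*exp(z)) dz, so v = 6*exp(z): now 6*z*exp(z) + ∫(-6*exp(z)) dz.
Step 2. Evaluate the standard form: now 6*z*exp(z) - 6*exp(z).
Answer: 6*z*exp(z) - 6*exp(z).


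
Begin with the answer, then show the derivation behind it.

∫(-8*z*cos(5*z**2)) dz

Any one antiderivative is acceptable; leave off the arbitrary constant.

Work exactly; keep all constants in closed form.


The answer is -4*sin(5*z**2)/5.
Step 1. Substitute u = z**2, turning ∫(-8*z*cos(5*z**2)) dz into ∫(-4*cos(5*u)) du: now ∫(-4*cos(5*u)) du.
Step 2. Evaluate the standard form: now -4*sin(5*u)/5.
Step 3. Substitute back u = z**2: now -4*sin(5*z**2)/5.
Answer: -4*sin(5*z**2)/5.


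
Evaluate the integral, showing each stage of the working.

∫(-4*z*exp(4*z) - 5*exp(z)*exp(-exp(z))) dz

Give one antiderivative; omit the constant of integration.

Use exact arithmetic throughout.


Step 1. Rewrite: now ∫(-4*z*exp(4*z)) dz + ∫(-5*exp(z)*exp(-exp(z))) dz.
Step 2. Substitute u = exp(z), turning ∫(-5*exp(z)*exp(-exp(z))) dz into ∫(-5*exp(-u)) du: now ∫(-4*z*exp(4*z)) dz + ∫(-5*exp(-u)) du.
Step 3. Evaluate the standard form: now ∫(-4*z*exp(4*z)) dz + 5*exp(-u).
Step 4. Substitute back u = exp(z): now ∫(-4*z*exp(4*z)) dz + 5*exp(-exp(z)).
Step 5. Integrate ∫(-4*z*exp(4*z)) dz by parts with u = z, dv = (-4*exp(4*z)) dz, so v = -exp(4*z): now -z*exp(4*z) + ∫(exp(4*z)) dz + 5*exp(-exp(z)).
Step 6. Evaluate the standard form: now -z*exp(4*z) + exp(4*z)/4 + 5*exp(-exp(z)).
Answer: -z*exp(4*z) + exp(4*z)/4 + 5*exp(-exp(z)).


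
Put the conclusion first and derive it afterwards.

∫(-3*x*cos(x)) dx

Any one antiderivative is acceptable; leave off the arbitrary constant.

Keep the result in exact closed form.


The answer is -3*x*sin(x) - 3*cos(x).
Step 1. Integrate ∫(-3*x*cos(x)) dx by parts with u = x, dv = (-3*cos(x)) dx, so v = -3*sin(x): now -3*x*sin(x) + ∫(3*sin(x)) dx.
Step 2. Evaluate the standard form: now -3*x*sin(x) - 3*cos(x).
Answer: -3*x*sin(x) - 3*cos(x).


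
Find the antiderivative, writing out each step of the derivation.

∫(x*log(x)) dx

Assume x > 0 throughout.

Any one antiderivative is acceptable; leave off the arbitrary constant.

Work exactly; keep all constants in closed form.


Step 1. Integrate ∫(x*log(x)) dx by parts with u = log(x), dv = (x) dx, so v = x**2/2 [assuming x > 0]: now x**2*log(x)/2 + ∫(-x/2) dx.
Step 2. Evaluate the standard form: now x**2*log(x)/2 - x**2/4.
Answer: x**2*log(x)/2 - x**2/4.


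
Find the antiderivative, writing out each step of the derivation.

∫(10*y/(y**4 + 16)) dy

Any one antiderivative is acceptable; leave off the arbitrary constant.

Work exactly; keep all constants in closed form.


Step 1. Substitute u = y**2, turning ∫(10*y/(y**4 + 16)) dy into ∫(5/(u**2 + 16)) du: now ∫(5/(u**2 + 16)) du.
Step 2. Evaluate the standard form: now 5*atan(u/4)/4.
Step 3. Substitute back u = y**2: now 5*atan(y**2/4)/4.
Answer: 5*atan(y**2/4)/4.


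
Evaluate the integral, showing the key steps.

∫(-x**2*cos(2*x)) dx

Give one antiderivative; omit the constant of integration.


Step 1. Integrate ∫(-x**2*cos(2*x)) dx by parts with u = x**2, dv = (-cos(2*x)) dx, so v = -sin(2*x)/2: now -x**2*sin(2*x)/2 + ∫(x*sin(2*x)) dx.
Step 2. Integrate ∫(x*sin(2*x)) dx by parts with u = x, dv = (sin(2*x)) dx, so v = -cos(2*x)/2: now -x**2*sin(2*x)/2 - x*cos(2*x)/2 + ∫(cos(2*x)/2) dx.
Step 3. Evaluate the standard form: now -x**2*sin(2*x)/2 - x*cos(2*x)/2 + sin(2*x)/4.
Answer: -x**2*sin(2*x)/2 - x*cos(2*x)/2 + sin(2*x)/4.


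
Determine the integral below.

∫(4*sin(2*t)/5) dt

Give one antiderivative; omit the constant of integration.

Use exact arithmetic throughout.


Answer: -2*cos(2*t)/5.


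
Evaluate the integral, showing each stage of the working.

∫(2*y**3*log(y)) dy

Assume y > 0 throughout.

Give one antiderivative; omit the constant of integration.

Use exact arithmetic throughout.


Step 1. Integrate ∫(2*y**3*log(y)) dy by parts with u = log(y), dv = (2*y**3) dy, so v = y**4/2 [assuming y > 0]: now y**4*log(y)/2 + ∫(-y**3/2) dy.
Step 2. Evaluate the standard form: now y**4*log(y)/2 - y**4/8.
Answer: y**4*log(y)/2 - y**4/8.


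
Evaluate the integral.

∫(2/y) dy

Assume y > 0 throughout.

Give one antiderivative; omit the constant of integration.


Answer: 2*log(y).


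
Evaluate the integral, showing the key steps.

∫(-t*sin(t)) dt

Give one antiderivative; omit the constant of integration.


Step 1. Integrate ∫(-t*sin(t)) dt by parts with u = t, dv = (-sin(t)) dt, so v = cos(t): now t*cos(t) + ∫(-cos(t)) dt.
Step 2. Evaluate the standard form: now t*cos(t) - sin(t).
Answer: t*cos(t) - sin(t).


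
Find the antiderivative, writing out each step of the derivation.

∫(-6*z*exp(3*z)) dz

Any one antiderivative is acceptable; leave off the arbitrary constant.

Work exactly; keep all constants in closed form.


Step 1. Integrate ∫(-6*z*exp(3*z)) dz by parts with u = z, dv = (-6*exp(3*z)) dz, so v = -2*exp(3*z): now -2*z*exp(3*z) + ∫(2*exp(3*z)) dz.
Step 2. Evaluate the standard form: now -2*z*exp(3*z) + 2*exp(3*z)/3.
Answer: -2*z*exp(3*z) + 2*exp(3*z)/3.


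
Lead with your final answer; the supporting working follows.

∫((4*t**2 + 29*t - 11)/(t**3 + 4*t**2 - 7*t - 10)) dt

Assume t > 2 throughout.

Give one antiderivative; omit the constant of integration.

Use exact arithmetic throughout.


The answer is 3*log(t - 2) + 3*log(t + 1) - 2*log(t + 5).
Step 1. Decompose ∫((4*t**2 + 29*t - 11)/(t**3 + 4*t**2 - 7*t - 10)) dt by partial fractions, (4*t**2 + 29*t - 11)/(t**3 + 4*t**2 - 7*t - 10) = -2/(t + 5) + 3/(t + 1) + 3/(t - 2): now ∫(3/(t - 2)) dt + ∫(3/(t + 1)) dt + ∫(-2/(t + 5)) dt.
Step 2. Evaluate the standard form [assuming t > -5]: now -2*log(t + 5) + ∫(3/(t - 2)) dt + ∫(3/(t + 1)) dt.
Step 3. Evaluate the standard form [assuming t > -1]: now 3*log(t + 1) - 2*log(t + 5) + ∫(3/(t - 2)) dt.
Step 4. Evaluate the standard form [assuming t > 2]: now 3*log(t - 2) + 3*log(t + 1) - 2*log(t + 5).
Answer: 3*log(t - 2) + 3*log(t + 1) - 2*log(t + 5).


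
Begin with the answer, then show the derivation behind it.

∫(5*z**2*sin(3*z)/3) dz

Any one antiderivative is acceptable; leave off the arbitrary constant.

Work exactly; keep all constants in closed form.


The answer is -5*z**2*cos(3*z)/9 + 10*z*sin(3*z)/27 + 10*cos(3*z)/81.
Step 1. Integrate ∫(5*z**2*sin(3*z)/3) dz by parts with u = z**2, dv = (5*sin(3*z)/3) dz, so v = -5*cos(3*z)/9: now -5*z**2*cos(3*z)/9 + ∫(10*z*cos(3*z)/9) dz.
Step 2. Integrate ∫(10*z*cos(3*z)/9) dz by parts with u = z, dv = (10*cos(3*z)/9) dz, so v = 10*sin(3*z)/27: now -5*z**2*cos(3*z)/9 + 10*z*sin(3*z)/27 + ∫(-10*sin(3*z)/27) dz.
Step 3. Evaluate the standard form: now -5*z**2*cos(3*z)/9 + 10*z*sin(3*z)/27 + 10*cos(3*z)/81.
Answer: -5*z**2*cos(3*z)/9 + 10*z*sin(3*z)/27 + 10*cos(3*z)/81.


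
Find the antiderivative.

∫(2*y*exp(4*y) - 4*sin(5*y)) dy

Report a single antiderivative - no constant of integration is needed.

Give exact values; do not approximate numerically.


Answer: y*exp(4*y)/2 - exp(4*y)/8 + 4*cos(5*y)/5.


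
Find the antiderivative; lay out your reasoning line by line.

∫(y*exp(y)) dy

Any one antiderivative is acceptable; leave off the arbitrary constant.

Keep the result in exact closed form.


Step 1. Integrate ∫(y*exp(y)) dy by parts with u = y, dv = (exp(y)) dy, so v = exp(y): now y*exp(y) + ∫(-exp(y)) dy.
Step 2. Evaluate the standard form: now y*exp(y) - exp(y).
Answer: y*exp(y) - exp(y).


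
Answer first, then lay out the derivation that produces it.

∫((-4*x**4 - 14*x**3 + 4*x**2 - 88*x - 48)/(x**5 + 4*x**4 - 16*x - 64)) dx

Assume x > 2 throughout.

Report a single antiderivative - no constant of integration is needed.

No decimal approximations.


The answer is -2*log(x - 2) - 3*log(x + 2) + log(x + 4) + 2*atan(x/2).
Step 1. Decompose ∫((-4*x**4 - 14*x**3 + 4*x**2 - 88*x - 48)/(x**5 + 4*x**4 - 16*x - 64)) dx by partial fractions, (-4*x**4 - 14*x**3 + 4*x**2 - 88*x - 48)/(x**5 + 4*x**4 - 16*x - 64) = 4/(x**2 + 4) + 1/(x + 4) - 3/(x + 2) - 2/(x - 2): now ∫(-2/(x - 2)) dx + ∫(-3/(x + 2)) dx + ∫(1/(x + 4)) dx + ∫(4/(x**2 + 4)) dx.
Step 2. Evaluate the standard form [assuming x > 2]: now -2*log(x - 2) + ∫(-3/(x + 2)) dx + ∫(1/(x + 4)) dx + ∫(4/(x**2 + 4)) dx.
Step 3. Evaluate the standard form [assuming x > -4]: now -2*log(x - 2) + log(x + 4) + ∫(-3/(x + 2)) dx + ∫(4/(x**2 + 4)) dx.
Step 4. Evaluate the standard form [assuming x > -2]: now -2*log(x - 2) - 3*log(x + 2) + log(x + 4) + ∫(4/(x**2 + 4)) dx.
Step 5. Evaluate the standard form: now -2*log(x - 2) - 3*log(x + 2) + log(x + 4) + 2*atan(x/2).
Answer: -2*log(x - 2) - 3*log(x + 2) + log(x + 4) + 2*atan(x/2).


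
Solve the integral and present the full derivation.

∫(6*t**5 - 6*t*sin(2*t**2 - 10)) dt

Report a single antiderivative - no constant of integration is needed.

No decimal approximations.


Step 1. Rewrite: now ∫(6*t**5) dt + ∫(-6*t*sin(2*t**2 - 10)) dt.
Step 2. Substitute u = t**2 - 5, turning ∫(-6*t*sin(2*t**2 - 10)) dt into ∫(-3*sin(2*u)) du: now ∫(6*t**5) dt + ∫(-3*sin(2*u)) du.
Step 3. Evaluate the standard form: now 3*cos(2*u)/2 + ∫(6*t**5) dt.
Step 4. Substitute back u = t**2 - 5: now 3*cos(2*t**2 - 10)/2 + ∫(6*t**5) dt.
Step 5. Evaluate the standard form: now t**6 + 3*cos(2*t**2 - 10)/2.
Answer: t**6 + 3*cos(2*t**2 - 10)/2.


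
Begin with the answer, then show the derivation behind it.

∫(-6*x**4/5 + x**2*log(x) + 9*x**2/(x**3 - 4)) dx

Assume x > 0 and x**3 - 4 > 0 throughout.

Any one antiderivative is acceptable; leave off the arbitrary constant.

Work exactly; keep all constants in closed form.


The answer is -6*x**5/25 + x**3*log(x)/3 - x**3/9 + 3*log(x**3 - 4).
Step 1. Rewrite: now ∫(-6*x**4/5) dx + ∫(9*x**2/(x**3 - 4)) dx + ∫(x**2*log(x)) dx.
Step 2. Integrate ∫(x**2*log(x)) dx by parts with u = log(x), dv = (x**2) dx, so v = x**3/3 [assuming x > 0]: now x**3*log(x)/3 + ∫(-x**2/3) dx + ∫(-6*x**4/5) dx + ∫(9*x**2/(x**3 - 4)) dx.
Step 3. Evaluate the standard form: now x**3*log(x)/3 - x**3/9 + ∫(-6*x**4/5) dx + ∫(9*x**2/(x**3 - 4)) dx.
Step 4. Evaluate the standard form: now -6*x**5/25 + x**3*log(x)/3 - x**3/9 + ∫(9*x**2/(x**3 - 4)) dx.
Step 5. Substitute u = x**3 - 4, turning ∫(9*x**2/(x**3 - 4)) dx into ∫(3/u) du: now -6*x**5/25 + x**3*log(x)/3 - x**3/9 + ∫(3/u) du.
Step 6. Evaluate the standard form [assuming u > 0]: now -6*x**5/25 + x**3*log(x)/3 - x**3/9 + 3*log(u).
Step 7. Substitute back u = x**3 - 4: now -6*x**5/25 + x**3*log(x)/3 - x**3/9 + 3*log(x**3 - 4).
Answer: -6*x**5/25 + x**3*log(x)/3 - x**3/9 + 3*log(x**3 - 4).


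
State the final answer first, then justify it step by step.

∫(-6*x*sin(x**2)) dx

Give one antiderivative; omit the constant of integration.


The answer is 3*cos(x**2).
Step 1. Substitute u = x**2, turning ∫(-6*x*sin(x**2)) dx into ∫(-3*sin(u)) du: now ∫(-3*sin(u)) du.
Step 2. Evaluate the standard form: now 3*cos(u).
Step 3. Substitute back u = x**2: now 3*cos(x**2).
Answer: 3*cos(x**2).


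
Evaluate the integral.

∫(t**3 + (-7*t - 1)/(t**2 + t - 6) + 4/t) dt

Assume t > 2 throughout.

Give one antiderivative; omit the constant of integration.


Answer: t**4/4 + 4*log(t) - 3*log(t - 2) - 4*log(t + 3).


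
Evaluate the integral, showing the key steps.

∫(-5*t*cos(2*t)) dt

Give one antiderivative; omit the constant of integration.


Step 1. Integrate ∫(-5*t*cos(2*t)) dt by parts with u = t, dv = (-5*cos(2*t)) dt, so v = -5*sin(2*t)/2: now -5*t*sin(2*t)/2 + ∫(5*sin(2*t)/2) dt.
Step 2. Evaluate the standard form: now -5*t*sin(2*t)/2 - 5*cos(2*t)/4.
Answer: -5*t*sin(2*t)/2 - 5*cos(2*t)/4.


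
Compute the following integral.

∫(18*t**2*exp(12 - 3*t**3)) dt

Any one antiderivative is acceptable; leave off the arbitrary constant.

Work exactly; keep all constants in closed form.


Answer: -2*exp(12 - 3*t**3).


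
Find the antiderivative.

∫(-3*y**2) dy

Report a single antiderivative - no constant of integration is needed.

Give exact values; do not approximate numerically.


Answer: -y**3.


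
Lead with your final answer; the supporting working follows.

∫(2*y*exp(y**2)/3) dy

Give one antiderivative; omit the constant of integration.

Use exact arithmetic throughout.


The answer is exp(y**2)/3.
Step 1. Substitute u = y**2, turning ∫(2*y*exp(y**2)/3) dy into ∫(exp(u)/3) du: now ∫(exp(u)/3) du.
Step 2. Evaluate the standard form: now exp(u)/3.
Step 3. Substitute back u = y**2: now exp(y**2)/3.
Answer: exp(y**2)/3.


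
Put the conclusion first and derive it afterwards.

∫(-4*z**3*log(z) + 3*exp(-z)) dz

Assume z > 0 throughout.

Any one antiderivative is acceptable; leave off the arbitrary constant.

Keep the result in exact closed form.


The answer is -z**4*log(z) + z**4/4 - 3*exp(-z).
Step 1. Rewrite: now ∫(-4*z**3*log(z)) dz + ∫(3*exp(-z)) dz.
Step 2. Evaluate the standard form: now ∫(-4*z**3*log(z)) dz - 3*exp(-z).
Step 3. Integrate ∫(-4*z**3*log(z)) dz by parts with u = log(z), dv = (-4*z**3) dz, so v = -z**4 [assuming z > 0]: now -z**4*log(z) + ∫(z**3) dz - 3*exp(-z).
Step 4. Evaluate the standard form: now -z**4*log(z) + z**4/4 - 3*exp(-z).
Answer: -z**4*log(z) + z**4/4 - 3*exp(-z).


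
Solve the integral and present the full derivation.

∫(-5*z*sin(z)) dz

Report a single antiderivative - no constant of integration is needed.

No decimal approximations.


Step 1. Integrate ∫(-5*z*sin(z)) dz by parts with u = z, dv = (-5*sin(z)) dz, so v = 5*cos(z): now 5*z*cos(z) + ∫(-5*cos(z)) dz.
Step 2. Evaluate the standard form: now 5*z*cos(z) - 5*sin(z).
Answer: 5*z*cos(z) - 5*sin(z).


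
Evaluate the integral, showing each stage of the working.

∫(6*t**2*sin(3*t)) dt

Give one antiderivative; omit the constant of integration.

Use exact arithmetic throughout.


Step 1. Integrate ∫(6*t**2*sin(3*t)) dt by parts with u = t**2, dv = (6*sin(3*t)) dt, so v = -2*cos(3*t): now -2*t**2*cos(3*t) + ∫(4*t*cos(3*t)) dt.
Step 2. Integrate ∫(4*t*cos(3*t)) dt by parts with u = t, dv = (4*cos(3*t)) dt, so v = 4*sin(3*t)/3: now -2*t**2*cos(3*t) + 4*t*sin(3*t)/3 + ∫(-4*sin(3*t)/3) dt.
Step 3. Evaluate the standard form: now -2*t**2*cos(3*t) + 4*t*sin(3*t)/3 + 4*cos(3*t)/9.
Answer: -2*t**2*cos(3*t) + 4*t*sin(3*t)/3 + 4*cos(3*t)/9.


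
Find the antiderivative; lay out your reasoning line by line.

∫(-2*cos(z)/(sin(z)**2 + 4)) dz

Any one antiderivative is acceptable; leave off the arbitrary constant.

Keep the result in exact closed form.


Step 1. Substitute u = sin(z), turning ∫(-2*cos(z)/(sin(z)**2 + 4)) dz into ∫(-2/(u**2 + 4)) du: now ∫(-2/(u**2 + 4)) du.
Step 2. Evaluate the standard form: now -atan(u/2).
Step 3. Substitute back u = sin(z): now -atan(sin(z)/2).
Answer: -atan(sin(z)/2).


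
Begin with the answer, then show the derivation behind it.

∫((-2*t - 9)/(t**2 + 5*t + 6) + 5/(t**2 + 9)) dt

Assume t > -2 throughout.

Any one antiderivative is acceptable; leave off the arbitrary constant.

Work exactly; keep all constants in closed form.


The answer is -5*log(t + 2) + 3*log(t + 3) + 5*atan(t/3)/3.
Step 1. Rewrite: now ∫((-2*t - 9)/(t**2 + 5*t + 6)) dt + ∫(5/(t**2 + 9)) dt.
Step 2. Decompose ∫((-2*t - 9)/(t**2 + 5*t + 6)) dt by partial fractions, (-2*t - 9)/(t**2 + 5*t + 6) = 3/(t + 3) - 5/(t + 2): now ∫(-5/(t + 2)) dt + ∫(3/(t + 3)) dt + ∫(5/(t**2 + 9)) dt.
Step 3. Evaluate the standard form [assuming t > -2]: now -5*log(t + 2) + ∫(3/(t + 3)) dt + ∫(5/(t**2 + 9)) dt.
Step 4. Evaluate the standard form [assuming t > -3]: now -5*log(t + 2) + 3*log(t + 3) + ∫(5/(t**2 + 9)) dt.
Step 5. Evaluate the standard form: now -5*log(t + 2) + 3*log(t + 3) + 5*atan(t/3)/3.
Answer: -5*log(t + 2) + 3*log(t + 3) + 5*atan(t/3)/3.


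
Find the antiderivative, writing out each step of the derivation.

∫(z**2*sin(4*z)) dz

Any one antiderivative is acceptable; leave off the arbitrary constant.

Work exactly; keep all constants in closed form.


Step 1. Integrate ∫(z**2*sin(4*z)) dz by parts with u = z**2, dv = (sin(4*z)) dz, so v = -cos(4*z)/4: now -z**2*cos(4*z)/4 + ∫(z*cos(4*z)/2) dz.
Step 2. Integrate ∫(z*cos(4*z)/2) dz by parts with u = z, dv = (cos(4*z)/2) dz, so v = sin(4*z)/8: now -z**2*cos(4*z)/4 + z*sin(4*z)/8 + ∫(-sin(4*z)/8) dz.
Step 3. Evaluate the standard form: now -z**2*cos(4*z)/4 + z*sin(4*z)/8 + cos(4*z)/32.
Answer: -z**2*cos(4*z)/4 + z*sin(4*z)/8 + cos(4*z)/32.


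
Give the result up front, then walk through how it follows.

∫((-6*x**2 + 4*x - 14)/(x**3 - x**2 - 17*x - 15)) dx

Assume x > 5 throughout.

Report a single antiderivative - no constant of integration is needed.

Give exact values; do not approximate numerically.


The answer is -3*log(x - 5) + 2*log(x + 1) - 5*log(x + 3).
Step 1. Decompose ∫((-6*x**2 + 4*x - 14)/(x**3 - x**2 - 17*x - 15)) dx by partial fractions, (-6*x**2 + 4*x - 14)/(x**3 - x**2 - 17*x - 15) = -5/(x + 3) + 2/(x + 1) - 3/(x - 5): now ∫(-3/(x - 5)) dx + ∫(2/(x + 1)) dx + ∫(-5/(x + 3)) dx.
Step 2. Evaluate the standard form [assuming x > -1]: now 2*log(x + 1) + ∫(-3/(x - 5)) dx + ∫(-5/(x + 3)) dx.
Step 3. Evaluate the standard form [assuming x > -3]: now 2*log(x + 1) - 5*log(x + 3) + ∫(-3/(x - 5)) dx.
Step 4. Evaluate the standard form [assuming x > 5]: now -3*log(x - 5) + 2*log(x + 1) - 5*log(x + 3).
Answer: -3*log(x - 5) + 2*log(x + 1) - 5*log(x + 3).


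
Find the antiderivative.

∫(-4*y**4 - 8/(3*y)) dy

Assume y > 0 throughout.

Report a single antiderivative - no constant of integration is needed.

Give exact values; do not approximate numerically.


Answer: -4*y**5/5 - 8*log(y)/3.


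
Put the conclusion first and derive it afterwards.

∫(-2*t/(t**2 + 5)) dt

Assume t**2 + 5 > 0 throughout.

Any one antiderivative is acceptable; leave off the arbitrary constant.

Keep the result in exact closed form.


The answer is -log(t**2 + 5).
Step 1. Substitute u = t**2 + 5, turning ∫(-2*t/(t**2 + 5)) dt into ∫(-1/u) du: now ∫(-1/u) du.
Step 2. Evaluate the standard form [assuming u > 0]: now -log(u).
Step 3. Substitute back u = t**2 + 5: now -log(t**2 + 5).
Answer: -log(t**2 + 5).


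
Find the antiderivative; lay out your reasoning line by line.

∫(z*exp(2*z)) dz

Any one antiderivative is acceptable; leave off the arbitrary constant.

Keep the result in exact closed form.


Step 1. Integrate ∫(z*exp(2*z)) dz by parts with u = z, dv = (exp(2*z)) dz, so v = exp(2*z)/2: now z*exp(2*z)/2 + ∫(-exp(2*z)/2) dz.
Step 2. Evaluate the standard form: now z*exp(2*z)/2 - exp(2*z)/4.
Answer: z*exp(2*z)/2 - exp(2*z)/4.


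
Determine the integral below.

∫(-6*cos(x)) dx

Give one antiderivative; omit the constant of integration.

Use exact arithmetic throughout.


Answer: -6*sin(x).


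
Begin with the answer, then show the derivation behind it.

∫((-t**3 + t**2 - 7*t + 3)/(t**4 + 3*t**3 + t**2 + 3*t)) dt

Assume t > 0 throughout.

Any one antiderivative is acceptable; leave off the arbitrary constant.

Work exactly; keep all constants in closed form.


The answer is log(t) - 2*log(t + 3) - 2*atan(t).
Step 1. Decompose ∫((-t**3 + t**2 - 7*t + 3)/(t**4 + 3*t**3 + t**2 + 3*t)) dt by partial fractions, (-t**3 + t**2 - 7*t + 3)/(t**4 + 3*t**3 + t**2 + 3*t) = -2/(t**2 + 1) - 2/(t + 3) + 1/t: now ∫(1/t) dt + ∫(-2/(t + 3)) dt + ∫(-2/(t**2 + 1)) dt.
Step 2. Evaluate the standard form [assuming t > 0]: now log(t) + ∫(-2/(t + 3)) dt + ∫(-2/(t**2 + 1)) dt.
Step 3. Evaluate the standard form [assuming t > -3]: now log(t) - 2*log(t + 3) + ∫(-2/(t**2 + 1)) dt.
Step 4. Evaluate the standard form: now log(t) - 2*log(t + 3) - 2*atan(t).
Answer: log(t) - 2*log(t + 3) - 2*atan(t).


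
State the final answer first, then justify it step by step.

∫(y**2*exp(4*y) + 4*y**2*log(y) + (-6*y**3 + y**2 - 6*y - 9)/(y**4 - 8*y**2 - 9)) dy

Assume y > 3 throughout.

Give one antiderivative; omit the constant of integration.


The answer is 4*y**3*log(y)/3 - 4*y**3/9 + y**2*exp(4*y)/4 - y*exp(4*y)/8 + exp(4*y)/32 - 3*log(y - 3) - 3*log(y + 3) + atan(y).
Step 1. Rewrite: now ∫(y**2*exp(4*y)) dy + ∫(4*y**2*log(y)) dy + ∫((-6*y**3 + y**2 - 6*y - 9)/(y**4 - 8*y**2 - 9)) dy.
Step 2. Integrate ∫(4*y**2*log(y)) dy by parts with u = log(y), dv = (4*y**2) dy, so v = 4*y**3/3 [assuming y > 0]: now 4*y**3*log(y)/3 + ∫(-4*y**2/3) dy + ∫(y**2*exp(4*y)) dy + ∫((-6*y**3 + y**2 - 6*y - 9)/(y**4 - 8*y**2 - 9)) dy.
Step 3. Evaluate the standard form: now 4*y**3*log(y)/3 - 4*y**3/9 + ∫(y**2*exp(4*y)) dy + ∫((-6*y**3 + y**2 - 6*y - 9)/(y**4 - 8*y**2 - 9)) dy.
Step 4. Integrate ∫(y**2*exp(4*y)) dy by parts with u = y**2, dv = (exp(4*y)) dy, so v = exp(4*y)/4: now 4*y**3*log(y)/3 - 4*y**3/9 + y**2*exp(4*y)/4 + ∫(-y*exp(4*y)/2) dy + ∫((-6*y**3 + y**2 - 6*y - 9)/(y**4 - 8*y**2 - 9)) dy.
Step 5. Integrate ∫(-y*exp(4*y)/2) dy by parts with u = y, dv = (-exp(4*y)/2) dy, so v = -exp(4*y)/8: now 4*y**3*log(y)/3 - 4*y**3/9 + y**2*exp(4*y)/4 - y*exp(4*y)/8 + ∫((-6*y**3 + y**2 - 6*y - 9)/(y**4 - 8*y**2 - 9)) dy + ∫(exp(4*y)/8) dy.
Step 6. Evaluate the standard form: now 4*y**3*log(y)/3 - 4*y**3/9 + y**2*exp(4*y)/4 - y*exp(4*y)/8 + exp(4*y)/32 + ∫((-6*y**3 + y**2 - 6*y - 9)/(y**4 - 8*y**2 - 9)) dy.
Step 7. Decompose ∫((-6*y**3 + y**2 - 6*y - 9)/(y**4 - 8*y**2 - 9)) dy by partial fractions, (-6*y**3 + y**2 - 6*y - 9)/(y**4 - 8*y**2 - 9) = 1/(y**2 + 1) - 3/(y + 3) - 3/(y - 3): now 4*y**3*log(y)/3 - 4*y**3/9 + y**2*exp(4*y)/4 - y*exp(4*y)/8 + exp(4*y)/32 + ∫(-3/(y - 3)) dy + ∫(-3/(y + 3)) dy + ∫(1/(y**2 + 1)) dy.
Step 8. Evaluate the standard form [assuming y > -3]: now 4*y**3*log(y)/3 - 4*y**3/9 + y**2*exp(4*y)/4 - y*exp(4*y)/8 + exp(4*y)/32 - 3*log(y + 3) + ∫(-3/(y - 3)) dy + ∫(1/(y**2 + 1)) dy.
Step 9. Evaluate the standard form [assuming y > 3]: now 4*y**3*log(y)/3 - 4*y**3/9 + y**2*exp(4*y)/4 - y*exp(4*y)/8 + exp(4*y)/32 - 3*log(y - 3) - 3*log(y + 3) + ∫(1/(y**2 + 1)) dy.
Step 10. Evaluate the standard form: now 4*y**3*log(y)/3 - 4*y**3/9 + y**2*exp(4*y)/4 - y*exp(4*y)/8 + exp(4*y)/32 - 3*log(y - 3) - 3*log(y + 3) + atan(y).
Answer: 4*y**3*log(y)/3 - 4*y**3/9 + y**2*exp(4*y)/4 - y*exp(4*y)/8 + exp(4*y)/32 - 3*log(y - 3) - 3*log(y + 3) + atan(y).


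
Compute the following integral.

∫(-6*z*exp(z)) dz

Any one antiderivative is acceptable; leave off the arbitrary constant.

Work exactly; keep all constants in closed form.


Answer: -6*z*exp(z) + 6*exp(z).


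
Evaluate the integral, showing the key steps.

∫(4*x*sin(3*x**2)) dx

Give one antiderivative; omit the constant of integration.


Step 1. Substitute u = x**2, turning ∫(4*x*sin(3*x**2)) dx into ∫(2*sin(3*u)) du: now ∫(2*sin(3*u)) du.
Step 2. Evaluate the standard form: now -2*cos(3*u)/3.
Step 3. Substitute back u = x**2: now -2*cos(3*x**2)/3.
Answer: -2*cos(3*x**2)/3.


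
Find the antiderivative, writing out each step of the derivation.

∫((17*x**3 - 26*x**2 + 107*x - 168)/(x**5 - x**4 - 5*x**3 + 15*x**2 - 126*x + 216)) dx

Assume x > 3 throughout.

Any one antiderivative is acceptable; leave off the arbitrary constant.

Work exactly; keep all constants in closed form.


Step 1. Decompose ∫((17*x**3 - 26*x**2 + 107*x - 168)/(x**5 - x**4 - 5*x**3 + 15*x**2 - 126*x + 216)) dx by partial fractions, (17*x**3 - 26*x**2 + 107*x - 168)/(x**5 - x**4 - 5*x**3 + 15*x**2 - 126*x + 216) = 2/(x**2 + 9) - 2/(x + 4) - 1/(x - 2) + 3/(x - 3): now ∫(3/(x - 3)) dx + ∫(-1/(x - 2)) dx + ∫(-2/(x + 4)) dx + ∫(2/(x**2 + 9)) dx.
Step 2. Evaluate the standard form [assuming x > 2]: now -log(x - 2) + ∫(3/(x - 3)) dx + ∫(-2/(x + 4)) dx + ∫(2/(x**2 + 9)) dx.
Step 3. Evaluate the standard form [assuming x > -4]: now -log(x - 2) - 2*log(x + 4) + ∫(3/(x - 3)) dx + ∫(2/(x**2 + 9)) dx.
Step 4. Evaluate the standard form [assuming x > 3]: now 3*log(x - 3) - log(x - 2) - 2*log(x + 4) + ∫(2/(x**2 + 9)) dx.
Step 5. Evaluate the standard form: now 3*log(x - 3) - log(x - 2) - 2*log(x + 4) + 2*atan(x/3)/3.
Answer: 3*log(x - 3) - log(x - 2) - 2*log(x + 4) + 2*atan(x/3)/3.


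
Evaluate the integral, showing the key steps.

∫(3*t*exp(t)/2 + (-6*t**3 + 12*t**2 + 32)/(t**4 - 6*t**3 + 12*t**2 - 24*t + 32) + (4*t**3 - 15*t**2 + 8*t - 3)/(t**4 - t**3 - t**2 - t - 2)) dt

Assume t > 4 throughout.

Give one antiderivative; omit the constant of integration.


Step 1. Rewrite: now ∫(3*t*exp(t)/2) dt + ∫((-6*t**3 + 12*t**2 + 32)/(t**4 - 6*t**3 + 12*t**2 - 24*t + 32)) dt + ∫((4*t**3 - 15*t**2 + 8*t - 3)/(t**4 - t**3 - t**2 - t - 2)) dt.
Step 2. Integrate ∫(3*t*exp(t)/2) dt by parts with u = t, dv = (3*exp(t)/2) dt, so v = 3*exp(t)/2: now 3*t*exp(t)/2 + ∫((-6*t**3 + 12*t**2 + 32)/(t**4 - 6*t**3 + 12*t**2 - 24*t + 32)) dt + ∫((4*t**3 - 15*t**2 + 8*t - 3)/(t**4 - t**3 - t**2 - t - 2)) dt + ∫(-3*exp(t)/2) dt.
Step 3. Evaluate the standard form: now 3*t*exp(t)/2 - 3*exp(t)/2 + ∫((-6*t**3 + 12*t**2 + 32)/(t**4 - 6*t**3 + 12*t**2 - 24*t + 32)) dt + ∫((4*t**3 - 15*t**2 + 8*t - 3)/(t**4 - t**3 - t**2 - t - 2)) dt.
Step 4. Decompose ∫((4*t**3 - 15*t**2 + 8*t - 3)/(t**4 - t**3 - t**2 - t - 2)) dt by partial fractions, (4*t**3 - 15*t**2 + 8*t - 3)/(t**4 - t**3 - t**2 - t - 2) = -4/(t**2 + 1) + 5/(t + 1) - 1/(t - 2): now 3*t*exp(t)/2 - 3*exp(t)/2 + ∫((-6*t**3 + 12*t**2 + 32)/(t**4 - 6*t**3 + 12*t**2 - 24*t + 32)) dt + ∫(-1/(t - 2)) dt + ∫(5/(t + 1)) dt + ∫(-4/(t**2 + 1)) dt.
Step 5. Evaluate the standard form [assuming t > 2]: now 3*t*exp(t)/2 - 3*exp(t)/2 - log(t - 2) + ∫((-6*t**3 + 12*t**2 + 32)/(t**4 - 6*t**3 + 12*t**2 - 24*t + 32)) dt + ∫(5/(t + 1)) dt + ∫(-4/(t**2 + 1)) dt.
Step 6. Evaluate the standard form [assuming t > -1]: now 3*t*exp(t)/2 - 3*exp(t)/2 - log(t - 2) + 5*log(t + 1) + ∫((-6*t**3 + 12*t**2 + 32)/(t**4 - 6*t**3 + 12*t**2 - 24*t + 32)) dt + ∫(-4/(t**2 + 1)) dt.
Step 7. Evaluate the standard form: now 3*t*exp(t)/2 - 3*exp(t)/2 - log(t - 2) + 5*log(t + 1) - 4*atan(t) + ∫((-6*t**3 + 12*t**2 + 32)/(t**4 - 6*t**3 + 12*t**2 - 24*t + 32)) dt.
Step 8. Decompose ∫((-6*t**3 + 12*t**2 + 32)/(t**4 - 6*t**3 + 12*t**2 - 24*t + 32)) dt by partial fractions, (-6*t**3 + 12*t**2 + 32)/(t**4 - 6*t**3 + 12*t**2 - 24*t + 32) = -4/(t**2 + 4) - 2/(t - 2) - 4/(t - 4): now 3*t*exp(t)/2 - 3*exp(t)/2 - log(t - 2) + 5*log(t + 1) - 4*atan(t) + ∫(-4/(t - 4)) dt + ∫(-2/(t - 2)) dt + ∫(-4/(t**2 + 4)) dt.
Step 9. Evaluate the standard form [assuming t > 2]: now 3*t*exp(t)/2 - 3*exp(t)/2 - 3*log(t - 2) + 5*log(t + 1) - 4*atan(t) + ∫(-4/(t - 4)) dt + ∫(-4/(t**2 + 4)) dt.
Step 10. Evaluate the standard form [assuming t > 4]: now 3*t*exp(t)/2 - 3*exp(t)/2 - 4*log(t - 4) - 3*log(t - 2) + 5*log(t + 1) - 4*atan(t) + ∫(-4/(t**2 + 4)) dt.
Step 11. Evaluate the standard form: now 3*t*exp(t)/2 - 3*exp(t)/2 - 4*log(t - 4) - 3*log(t - 2) + 5*log(t + 1) - 2*atan(t/2) - 4*atan(t).
Answer: 3*t*exp(t)/2 - 3*exp(t)/2 - 4*log(t - 4) - 3*log(t - 2) + 5*log(t + 1) - 2*atan(t/2) - 4*atan(t).


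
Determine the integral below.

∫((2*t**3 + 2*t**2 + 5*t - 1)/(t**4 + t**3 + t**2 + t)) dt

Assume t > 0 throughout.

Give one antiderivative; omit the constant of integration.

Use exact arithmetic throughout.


Answer: -log(t) + 3*log(t + 1) + 3*atan(t).


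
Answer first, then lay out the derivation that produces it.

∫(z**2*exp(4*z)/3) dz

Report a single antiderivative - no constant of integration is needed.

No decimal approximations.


The answer is z**2*exp(4*z)/12 - z*exp(4*z)/24 + exp(4*z)/96.
Step 1. Integrate ∫(z**2*exp(4*z)/3) dz by parts with u = z**2, dv = (exp(4*z)/3) dz, so v = exp(4*z)/12: now z**2*exp(4*z)/12 + ∫(-z*exp(4*z)/6) dz.
Step 2. Integrate ∫(-z*exp(4*z)/6) dz by parts with u = z, dv = (-exp(4*z)/6) dz, so v = -exp(4*z)/24: now z**2*exp(4*z)/12 - z*exp(4*z)/24 + ∫(exp(4*z)/24) dz.
Step 3. Evaluate the standard form: now z**2*exp(4*z)/12 - z*exp(4*z)/24 + exp(4*z)/96.
Answer: z**2*exp(4*z)/12 - z*exp(4*z)/24 + exp(4*z)/96.


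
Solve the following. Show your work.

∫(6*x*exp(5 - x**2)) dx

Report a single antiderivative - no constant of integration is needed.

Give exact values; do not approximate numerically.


Step 1. Substitute u = x**2 - 5, turning ∫(6*x*exp(5 - x**2)) dx into ∫(3*exp(-u)) du: now ∫(3*exp(-u)) du.
Step 2. Evaluate the standard form: now -3*exp(-u).
Step 3. Substitute back u = x**2 - 5: now -3*exp(5 - x**2).
Answer: -3*exp(5 - x**2).


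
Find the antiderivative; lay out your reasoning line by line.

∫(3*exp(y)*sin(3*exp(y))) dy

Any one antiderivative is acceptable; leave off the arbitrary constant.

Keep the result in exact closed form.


Step 1. Substitute u = exp(y), turning ∫(3*exp(y)*sin(3*exp(y))) dy into ∫(3*sin(3*u)) du: now ∫(3*sin(3*u)) du.
Step 2. Evaluate the standard form: now -cos(3*u).
Step 3. Substitute back u = exp(y): now -cos(3*exp(y)).
Answer: -cos(3*exp(y)).


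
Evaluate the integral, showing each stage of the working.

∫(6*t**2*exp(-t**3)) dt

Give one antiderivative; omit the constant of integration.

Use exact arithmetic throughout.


Step 1. Substitute u = t**3, turning ∫(6*t**2*exp(-t**3)) dt into ∫(2*exp(-u)) du: now ∫(2*exp(-u)) du.
Step 2. Evaluate the standard form: now -2*exp(-u).
Step 3. Substitute back u = t**3: now -2*exp(-t**3).
Answer: -2*exp(-t**3).


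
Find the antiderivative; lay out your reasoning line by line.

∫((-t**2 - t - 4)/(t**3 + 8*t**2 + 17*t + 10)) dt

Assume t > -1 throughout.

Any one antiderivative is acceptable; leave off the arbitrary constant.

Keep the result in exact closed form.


Step 1. Decompose ∫((-t**2 - t - 4)/(t**3 + 8*t**2 + 17*t + 10)) dt by partial fractions, (-t**2 - t - 4)/(t**3 + 8*t**2 + 17*t + 10) = -2/(t + 5) + 2/(t + 2) - 1/(t + 1): now ∫(-1/(t + 1)) dt + ∫(2/(t + 2)) dt + ∫(-2/(t + 5)) dt.
Step 2. Evaluate the standard form [assuming t > -2]: now 2*log(t + 2) + ∫(-1/(t + 1)) dt + ∫(-2/(t + 5)) dt.
Step 3. Evaluate the standard form [assuming t > -1]: now -log(t + 1) + 2*log(t + 2) + ∫(-2/(t + 5)) dt.
Step 4. Evaluate the standard form [assuming t > -5]: now -log(t + 1) + 2*log(t + 2) - 2*log(t + 5).
Answer: -log(t + 1) + 2*log(t + 2) - 2*log(t + 5).


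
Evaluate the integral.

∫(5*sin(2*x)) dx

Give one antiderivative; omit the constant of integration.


Answer: -5*cos(2*x)/2.


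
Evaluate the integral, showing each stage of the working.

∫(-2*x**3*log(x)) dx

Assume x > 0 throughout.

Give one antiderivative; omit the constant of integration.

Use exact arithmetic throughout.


Step 1. Integrate ∫(-2*x**3*log(x)) dx by parts with u = log(x), dv = (-2*x**3) dx, so v = -x**4/2 [assuming x > 0]: now -x**4*log(x)/2 + ∫(x**3/2) dx.
Step 2. Evaluate the standard form: now -x**4*log(x)/2 + x**4/8.
Answer: -x**4*log(x)/2 + x**4/8.


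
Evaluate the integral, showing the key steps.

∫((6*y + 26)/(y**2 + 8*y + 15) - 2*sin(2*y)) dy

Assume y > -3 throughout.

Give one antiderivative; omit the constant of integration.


Step 1. Rewrite: now ∫((6*y + 26)/(y**2 + 8*y + 15)) dy + ∫(-2*sin(2*y)) dy.
Step 2. Evaluate the standard form: now cos(2*y) + ∫((6*y + 26)/(y**2 + 8*y + 15)) dy.
Step 3. Decompose ∫((6*y + 26)/(y**2 + 8*y + 15)) dy by partial fractions, (6*y + 26)/(y**2 + 8*y + 15) = 2/(y + 5) + 4/(y + 3): now cos(2*y) + ∫(4/(y + 3)) dy + ∫(2/(y + 5)) dy.
Step 4. Evaluate the standard form [assuming y > -3]: now 4*log(y + 3) + cos(2*y) + ∫(2/(y + 5)) dy.
Step 5. Evaluate the standard form [assuming y > -5]: now 4*log(y + 3) + 2*log(y + 5) + cos(2*y).
Answer: 4*log(y + 3) + 2*log(y + 5) + cos(2*y).
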